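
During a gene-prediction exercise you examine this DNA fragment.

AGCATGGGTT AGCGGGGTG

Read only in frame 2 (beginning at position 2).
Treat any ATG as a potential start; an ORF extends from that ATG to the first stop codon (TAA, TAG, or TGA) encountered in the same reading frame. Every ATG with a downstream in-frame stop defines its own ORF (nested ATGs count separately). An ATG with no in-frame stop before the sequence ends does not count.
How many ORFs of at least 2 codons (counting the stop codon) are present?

0

Frame 2: GCA TGG GTT AGC GGG GTG — no ATG→stop ORF.
No ORF reaches 2 codons. Count = 0.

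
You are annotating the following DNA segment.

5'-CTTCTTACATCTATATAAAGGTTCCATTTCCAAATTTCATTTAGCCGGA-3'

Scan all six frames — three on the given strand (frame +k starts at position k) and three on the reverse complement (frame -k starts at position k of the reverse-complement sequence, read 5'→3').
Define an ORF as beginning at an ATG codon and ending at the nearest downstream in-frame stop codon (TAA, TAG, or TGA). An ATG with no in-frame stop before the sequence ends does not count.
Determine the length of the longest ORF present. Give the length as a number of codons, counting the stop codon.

Reverse complement (5'→3'): TCCGGCTAAATGAAATTTGGAAATGGAACCTTTATATAGATGTAAGAAG
Frame +1: CTT CTT ACA TCT ATA TAA AGG TTC CAT TTC CAA ATT TCA TTT AGC CGG — no ATG→stop ORF.
Frame +2: TTC TTA CAT CTA TAT AAA GGT TCC ATT TCC AAA TTT CAT TTA GCC GGA — no ATG→stop ORF.
Frame +3: TCT TAC ATC TAT ATA AAG GTT CCA TTT CCA AAT TTC ATT TAG CCG — no ATG→stop ORF.
Frame -1: TCC GGC TAA ATG AAA TTT GGA AAT GGA ACC TTT ATA TAG ATG TAA GAA — ATG at 10, stop TAG at 37 → 30 nt; ATG at 40, stop TAA at 43 → 6 nt.
Frame -2: CCG GCT AAA TGA AAT TTG GAA ATG GAA CCT TTA TAT AGA TGT AAG AAG — no ATG→stop ORF.
Frame -3: CGG CTA AAT GAA ATT TGG AAA TGG AAC CTT TAT ATA GAT GTA AGA — no ATG→stop ORF.
Longest: frame -1, positions 10–39, 30 nt = 10 codons = 9 aa. → 10 codons.

10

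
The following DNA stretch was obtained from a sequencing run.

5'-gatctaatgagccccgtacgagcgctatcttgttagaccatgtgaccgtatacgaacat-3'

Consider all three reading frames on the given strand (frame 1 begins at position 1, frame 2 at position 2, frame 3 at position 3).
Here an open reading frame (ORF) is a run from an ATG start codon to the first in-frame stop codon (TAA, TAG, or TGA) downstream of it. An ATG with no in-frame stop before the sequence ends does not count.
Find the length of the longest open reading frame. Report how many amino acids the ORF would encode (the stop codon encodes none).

Frame 1: GAT CTA ATG AGC CCC GTA CGA GCG CTA TCT TGT TAG ACC ATG TGA CCG TAT ACG AAC — ATG at 7, stop TAG at 34 → 30 nt; ATG at 40, stop TGA at 43 → 6 nt.
Frame 2: ATC TAA TGA GCC CCG TAC GAG CGC TAT CTT GTT AGA CCA TGT GAC CGT ATA CGA ACA — no ATG→stop ORF.
Frame 3: TCT AAT GAG CCC CGT ACG AGC GCT ATC TTG TTA GAC CAT GTG ACC GTA TAC GAA CAT — no ATG→stop ORF.
Longest: frame 1, positions 7–36, 30 nt = 10 codons = 9 aa. → 9 amino acids.

9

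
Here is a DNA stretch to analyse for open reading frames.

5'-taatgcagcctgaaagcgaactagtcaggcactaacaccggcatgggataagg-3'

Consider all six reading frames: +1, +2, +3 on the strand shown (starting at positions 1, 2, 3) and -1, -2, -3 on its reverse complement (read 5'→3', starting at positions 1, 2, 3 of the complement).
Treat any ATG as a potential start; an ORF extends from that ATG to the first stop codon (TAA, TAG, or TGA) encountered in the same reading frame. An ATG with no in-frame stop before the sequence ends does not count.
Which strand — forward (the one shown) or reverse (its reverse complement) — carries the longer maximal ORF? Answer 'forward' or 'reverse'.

Reverse complement (5'→3'): CCTTATCCCATGCCGGTGTTAGTGCCTGACTAGTTCGCTTTCAGGCTGCATTA
Frame +1: TAA TGC AGC CTG AAA GCG AAC TAG TCA GGC ACT AAC ACC GGC ATG GGA TAA — ATG at 43, stop TAA at 49 → 9 nt.
Frame +2: AAT GCA GCC TGA AAG CGA ACT AGT CAG GCA CTA ACA CCG GCA TGG GAT AAG — no ATG→stop ORF.
Frame +3: ATG CAG CCT GAA AGC GAA CTA GTC AGG CAC TAA CAC CGG CAT GGG ATA AGG — ATG at 3, stop TAA at 33 → 33 nt.
Frame -1: CCT TAT CCC ATG CCG GTG TTA GTG CCT GAC TAG TTC GCT TTC AGG CTG CAT — ATG at 10, stop TAG at 31 → 24 nt.
Frame -2: CTT ATC CCA TGC CGG TGT TAG TGC CTG ACT AGT TCG CTT TCA GGC TGC ATT — no ATG→stop ORF.
Frame -3: TTA TCC CAT GCC GGT GTT AGT GCC TGA CTA GTT CGC TTT CAG GCT GCA TTA — no ATG→stop ORF.
Forward-strand max 33 nt; reverse-strand max 24 nt. The forward strand has the longer ORF.

forward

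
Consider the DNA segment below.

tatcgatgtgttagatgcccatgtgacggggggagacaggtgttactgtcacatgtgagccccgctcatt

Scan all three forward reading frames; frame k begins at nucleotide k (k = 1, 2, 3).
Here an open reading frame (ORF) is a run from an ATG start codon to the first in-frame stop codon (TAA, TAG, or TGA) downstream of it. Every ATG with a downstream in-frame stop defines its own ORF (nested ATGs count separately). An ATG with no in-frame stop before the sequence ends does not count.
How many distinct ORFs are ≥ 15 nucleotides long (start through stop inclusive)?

0

Frame 1: TAT CGA TGT GTT AGA TGC CCA TGT GAC GGG GGG AGA CAG GTG TTA CTG TCA CAT GTG AGC CCC GCT CAT — no ATG→stop ORF.
Frame 2: ATC GAT GTG TTA GAT GCC CAT GTG ACG GGG GGA GAC AGG TGT TAC TGT CAC ATG TGA GCC CCG CTC ATT — ATG at 53, stop TGA at 56 → 6 nt.
Frame 3: TCG ATG TGT TAG ATG CCC ATG TGA CGG GGG GAG ACA GGT GTT ACT GTC ACA TGT GAG CCC CGC TCA — ATG at 6, stop TAG at 12 → 9 nt; ATG at 15, stop TGA at 24 → 12 nt; ATG at 21, stop TGA at 24 → 6 nt.
No ORF reaches 15 nucleotides. Count = 0.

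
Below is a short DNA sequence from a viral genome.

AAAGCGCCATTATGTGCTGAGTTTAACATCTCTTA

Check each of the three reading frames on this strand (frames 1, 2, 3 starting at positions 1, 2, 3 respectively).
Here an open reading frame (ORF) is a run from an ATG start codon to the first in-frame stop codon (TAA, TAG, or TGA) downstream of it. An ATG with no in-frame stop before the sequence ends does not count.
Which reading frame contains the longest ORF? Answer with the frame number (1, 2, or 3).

3

Frame 1: AAA GCG CCA TTA TGT GCT GAG TTT AAC ATC TCT — no ATG→stop ORF.
Frame 2: AAG CGC CAT TAT GTG CTG AGT TTA ACA TCT CTT — no ATG→stop ORF.
Frame 3: AGC GCC ATT ATG TGC TGA GTT TAA CAT CTC TTA — ATG at 12, stop TGA at 18 → 9 nt.
Longest ORF is 9 nt in frame 3 (positions 12–20).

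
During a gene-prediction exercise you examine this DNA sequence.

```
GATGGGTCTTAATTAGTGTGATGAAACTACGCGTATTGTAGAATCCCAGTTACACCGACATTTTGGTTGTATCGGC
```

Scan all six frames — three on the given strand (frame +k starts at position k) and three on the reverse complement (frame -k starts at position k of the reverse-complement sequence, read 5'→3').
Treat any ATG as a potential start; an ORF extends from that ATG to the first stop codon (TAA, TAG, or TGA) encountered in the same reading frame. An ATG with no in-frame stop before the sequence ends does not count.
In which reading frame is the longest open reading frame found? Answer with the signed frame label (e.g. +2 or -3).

+3

Reverse complement (5'→3'): GCCGATACAACCAAAATGTCGGTGTAACTGGGATTCTACAATACGCGTAGTTTCATCACACTAATTAAGACCCATC
Frame +1: GAT GGG TCT TAA TTA GTG TGA TGA AAC TAC GCG TAT TGT AGA ATC CCA GTT ACA CCG ACA TTT TGG TTG TAT CGG — no ATG→stop ORF.
Frame +2: ATG GGT CTT AAT TAG TGT GAT GAA ACT ACG CGT ATT GTA GAA TCC CAG TTA CAC CGA CAT TTT GGT TGT ATC GGC — ATG at 2, stop TAG at 14 → 15 nt.
Frame +3: TGG GTC TTA ATT AGT GTG ATG AAA CTA CGC GTA TTG TAG AAT CCC AGT TAC ACC GAC ATT TTG GTT GTA TCG — ATG at 21, stop TAG at 39 → 21 nt.
Frame -1: GCC GAT ACA ACC AAA ATG TCG GTG TAA CTG GGA TTC TAC AAT ACG CGT AGT TTC ATC ACA CTA ATT AAG ACC CAT — ATG at 16, stop TAA at 25 → 12 nt.
Frame -2: CCG ATA CAA CCA AAA TGT CGG TGT AAC TGG GAT TCT ACA ATA CGC GTA GTT TCA TCA CAC TAA TTA AGA CCC ATC — no ATG→stop ORF.
Frame -3: CGA TAC AAC CAA AAT GTC GGT GTA ACT GGG ATT CTA CAA TAC GCG TAG TTT CAT CAC ACT AAT TAA GAC CCA — no ATG→stop ORF.
Longest ORF is 21 nt in frame +3 (positions 21–41).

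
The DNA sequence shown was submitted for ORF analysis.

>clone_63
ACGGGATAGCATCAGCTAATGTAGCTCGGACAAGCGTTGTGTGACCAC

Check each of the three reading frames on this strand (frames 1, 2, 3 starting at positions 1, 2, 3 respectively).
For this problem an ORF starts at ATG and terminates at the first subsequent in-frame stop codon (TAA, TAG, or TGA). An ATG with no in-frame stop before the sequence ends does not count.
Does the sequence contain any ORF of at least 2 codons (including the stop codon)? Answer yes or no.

yes

Frame 1: ACG GGA TAG CAT CAG CTA ATG TAG CTC GGA CAA GCG TTG TGT GAC CAC — ATG at 19, stop TAG at 22 → 6 nt.
Frame 2: CGG GAT AGC ATC AGC TAA TGT AGC TCG GAC AAG CGT TGT GTG ACC — no ATG→stop ORF.
Frame 3: GGG ATA GCA TCA GCT AAT GTA GCT CGG ACA AGC GTT GTG TGA CCA — no ATG→stop ORF.
Frame 1 has an ORF of 2 codons (positions 19–24) ≥ 2, so yes.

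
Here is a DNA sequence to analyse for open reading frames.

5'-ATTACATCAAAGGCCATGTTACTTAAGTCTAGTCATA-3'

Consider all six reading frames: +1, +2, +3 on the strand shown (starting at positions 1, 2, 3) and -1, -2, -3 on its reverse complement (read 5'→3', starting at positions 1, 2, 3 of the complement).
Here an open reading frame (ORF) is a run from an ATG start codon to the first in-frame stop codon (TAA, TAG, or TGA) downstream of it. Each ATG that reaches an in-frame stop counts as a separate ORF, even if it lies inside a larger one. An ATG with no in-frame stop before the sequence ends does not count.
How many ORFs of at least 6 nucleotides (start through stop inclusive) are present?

2

Reverse complement (5'→3'): TATGACTAGACTTAAGTAACATGGCCTTTGATGTAAT
Frame +1: ATT ACA TCA AAG GCC ATG TTA CTT AAG TCT AGT CAT — no ATG→stop ORF.
Frame +2: TTA CAT CAA AGG CCA TGT TAC TTA AGT CTA GTC ATA — no ATG→stop ORF.
Frame +3: TAC ATC AAA GGC CAT GTT ACT TAA GTC TAG TCA — no ATG→stop ORF.
Frame -1: TAT GAC TAG ACT TAA GTA ACA TGG CCT TTG ATG TAA — ATG at 31, stop TAA at 34 → 6 nt.
Frame -2: ATG ACT AGA CTT AAG TAA CAT GGC CTT TGA TGT AAT — ATG at 2, stop TAA at 17 → 18 nt.
Frame -3: TGA CTA GAC TTA AGT AAC ATG GCC TTT GAT GTA — no ATG→stop ORF.
ORFs ≥ 6 nucleotides: frame -1 31–36 (6 nucleotides), frame -2 2–19 (18 nucleotides). Count = 2.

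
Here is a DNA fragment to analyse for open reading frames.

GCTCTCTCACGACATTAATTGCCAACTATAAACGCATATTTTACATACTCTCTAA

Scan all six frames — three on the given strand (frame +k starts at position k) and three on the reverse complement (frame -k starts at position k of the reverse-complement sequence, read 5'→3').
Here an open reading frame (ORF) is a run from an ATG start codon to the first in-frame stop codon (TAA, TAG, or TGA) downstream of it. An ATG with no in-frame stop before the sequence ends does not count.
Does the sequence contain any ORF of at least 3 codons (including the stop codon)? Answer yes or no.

yes

Reverse complement (5'→3'): TTAGAGAGTATGTAAAATATGCGTTTATAGTTGGCAATTAATGTCGTGAGAGAGC
Frame +1: GCT CTC TCA CGA CAT TAA TTG CCA ACT ATA AAC GCA TAT TTT ACA TAC TCT CTA — no ATG→stop ORF.
Frame +2: CTC TCT CAC GAC ATT AAT TGC CAA CTA TAA ACG CAT ATT TTA CAT ACT CTC TAA — no ATG→stop ORF.
Frame +3: TCT CTC ACG ACA TTA ATT GCC AAC TAT AAA CGC ATA TTT TAC ATA CTC TCT — no ATG→stop ORF.
Frame -1: TTA GAG AGT ATG TAA AAT ATG CGT TTA TAG TTG GCA ATT AAT GTC GTG AGA GAG — ATG at 10, stop TAA at 13 → 6 nt; ATG at 19, stop TAG at 28 → 12 nt.
Frame -2: TAG AGA GTA TGT AAA ATA TGC GTT TAT AGT TGG CAA TTA ATG TCG TGA GAG AGC — ATG at 41, stop TGA at 47 → 9 nt.
Frame -3: AGA GAG TAT GTA AAA TAT GCG TTT ATA GTT GGC AAT TAA TGT CGT GAG AGA — no ATG→stop ORF.
Frame -1 has an ORF of 4 codons (positions 19–30) ≥ 3, so yes.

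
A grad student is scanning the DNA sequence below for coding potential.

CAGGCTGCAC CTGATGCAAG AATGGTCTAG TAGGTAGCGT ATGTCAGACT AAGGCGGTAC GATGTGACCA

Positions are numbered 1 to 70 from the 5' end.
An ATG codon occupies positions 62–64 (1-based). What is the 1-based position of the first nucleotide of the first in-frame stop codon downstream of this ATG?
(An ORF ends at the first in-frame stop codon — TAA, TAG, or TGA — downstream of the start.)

65

Codons from position 62: ATG (62–64), TGA (65–67).
TGA is a stop codon; it begins at position 65.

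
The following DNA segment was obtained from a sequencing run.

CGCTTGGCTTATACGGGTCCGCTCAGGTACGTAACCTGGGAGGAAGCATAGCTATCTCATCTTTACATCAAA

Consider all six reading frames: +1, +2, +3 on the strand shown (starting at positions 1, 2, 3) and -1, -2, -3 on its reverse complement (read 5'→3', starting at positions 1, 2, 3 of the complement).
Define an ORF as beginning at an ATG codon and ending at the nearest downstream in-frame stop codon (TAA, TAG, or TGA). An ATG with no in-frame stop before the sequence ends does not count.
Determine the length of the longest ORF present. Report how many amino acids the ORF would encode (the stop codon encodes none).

Reverse complement (5'→3'): TTTGATGTAAAGATGAGATAGCTATGCTTCCTCCCAGGTTACGTACCTGAGCGGACCCGTATAAGCCAAGCG
Frame +1: CGC TTG GCT TAT ACG GGT CCG CTC AGG TAC GTA ACC TGG GAG GAA GCA TAG CTA TCT CAT CTT TAC ATC AAA — no ATG→stop ORF.
Frame +2: GCT TGG CTT ATA CGG GTC CGC TCA GGT ACG TAA CCT GGG AGG AAG CAT AGC TAT CTC ATC TTT ACA TCA — no ATG→stop ORF.
Frame +3: CTT GGC TTA TAC GGG TCC GCT CAG GTA CGT AAC CTG GGA GGA AGC ATA GCT ATC TCA TCT TTA CAT CAA — no ATG→stop ORF.
Frame -1: TTT GAT GTA AAG ATG AGA TAG CTA TGC TTC CTC CCA GGT TAC GTA CCT GAG CGG ACC CGT ATA AGC CAA GCG — ATG at 13, stop TAG at 19 → 9 nt.
Frame -2: TTG ATG TAA AGA TGA GAT AGC TAT GCT TCC TCC CAG GTT ACG TAC CTG AGC GGA CCC GTA TAA GCC AAG — ATG at 5, stop TAA at 8 → 6 nt.
Frame -3: TGA TGT AAA GAT GAG ATA GCT ATG CTT CCT CCC AGG TTA CGT ACC TGA GCG GAC CCG TAT AAG CCA AGC — ATG at 24, stop TGA at 48 → 27 nt.
Longest: frame -3, positions 24–50, 27 nt = 9 codons = 8 aa. → 8 amino acids.

8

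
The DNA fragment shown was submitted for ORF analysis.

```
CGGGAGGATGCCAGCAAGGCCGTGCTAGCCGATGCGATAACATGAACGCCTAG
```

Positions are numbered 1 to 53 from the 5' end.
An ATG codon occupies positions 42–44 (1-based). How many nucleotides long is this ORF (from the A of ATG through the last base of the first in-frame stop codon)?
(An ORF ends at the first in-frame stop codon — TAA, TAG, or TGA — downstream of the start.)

Codons from position 42: ATG (42–44), AAC (45–47), GCC (48–50), TAG (51–53).
TAG is the first in-frame stop; ORF spans 42–53, 12 nucleotides.

12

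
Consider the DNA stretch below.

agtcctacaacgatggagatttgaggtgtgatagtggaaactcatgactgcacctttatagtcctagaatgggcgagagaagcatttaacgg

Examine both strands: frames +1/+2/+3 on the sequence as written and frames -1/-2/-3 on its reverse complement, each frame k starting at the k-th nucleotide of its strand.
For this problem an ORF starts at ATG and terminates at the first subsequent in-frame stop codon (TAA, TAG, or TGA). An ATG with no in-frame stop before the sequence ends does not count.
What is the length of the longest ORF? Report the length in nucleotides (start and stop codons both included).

Reverse complement (5'→3'): CCGTTAAATGCTTCTCTCGCCCATTCTAGGACTATAAAGGTGCAGTCATGAGTTTCCACTATCACACCTCAAATCTCCATCGTTGTAGGACT
Frame +1: AGT CCT ACA ACG ATG GAG ATT TGA GGT GTG ATA GTG GAA ACT CAT GAC TGC ACC TTT ATA GTC CTA GAA TGG GCG AGA GAA GCA TTT AAC — ATG at 13, stop TGA at 22 → 12 nt.
Frame +2: GTC CTA CAA CGA TGG AGA TTT GAG GTG TGA TAG TGG AAA CTC ATG ACT GCA CCT TTA TAG TCC TAG AAT GGG CGA GAG AAG CAT TTA ACG — ATG at 44, stop TAG at 59 → 18 nt.
Frame +3: TCC TAC AAC GAT GGA GAT TTG AGG TGT GAT AGT GGA AAC TCA TGA CTG CAC CTT TAT AGT CCT AGA ATG GGC GAG AGA AGC ATT TAA CGG — ATG at 69, stop TAA at 87 → 21 nt.
Frame -1: CCG TTA AAT GCT TCT CTC GCC CAT TCT AGG ACT ATA AAG GTG CAG TCA TGA GTT TCC ACT ATC ACA CCT CAA ATC TCC ATC GTT GTA GGA — no ATG→stop ORF.
Frame -2: CGT TAA ATG CTT CTC TCG CCC ATT CTA GGA CTA TAA AGG TGC AGT CAT GAG TTT CCA CTA TCA CAC CTC AAA TCT CCA TCG TTG TAG GAC — ATG at 8, stop TAA at 35 → 30 nt.
Frame -3: GTT AAA TGC TTC TCT CGC CCA TTC TAG GAC TAT AAA GGT GCA GTC ATG AGT TTC CAC TAT CAC ACC TCA AAT CTC CAT CGT TGT AGG ACT — no ATG→stop ORF.
Longest: frame -2, positions 8–37, 30 nt = 10 codons = 9 aa. → 30 nucleotides.

30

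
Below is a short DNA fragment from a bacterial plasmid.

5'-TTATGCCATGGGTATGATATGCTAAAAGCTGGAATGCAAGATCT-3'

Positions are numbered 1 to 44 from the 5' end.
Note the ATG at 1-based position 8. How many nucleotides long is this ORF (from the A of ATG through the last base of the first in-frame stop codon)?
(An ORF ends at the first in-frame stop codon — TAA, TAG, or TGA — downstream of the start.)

18

Codons from position 8: ATG (8–10), GGT (11–13), ATG (14–16), ATA (17–19), TGC (20–22), TAA (23–25).
TAA is the first in-frame stop; ORF spans 8–25, 18 nucleotides.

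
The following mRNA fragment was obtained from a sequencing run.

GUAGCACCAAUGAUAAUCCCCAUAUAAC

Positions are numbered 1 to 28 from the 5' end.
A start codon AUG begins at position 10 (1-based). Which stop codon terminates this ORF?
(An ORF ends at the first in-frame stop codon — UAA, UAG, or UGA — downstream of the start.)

Codons from position 10: AUG (10–12), AUA (13–15), AUC (16–18), CCC (19–21), AUA (22–24), UAA (25–27).
The first in-frame stop codon is UAA.

UAA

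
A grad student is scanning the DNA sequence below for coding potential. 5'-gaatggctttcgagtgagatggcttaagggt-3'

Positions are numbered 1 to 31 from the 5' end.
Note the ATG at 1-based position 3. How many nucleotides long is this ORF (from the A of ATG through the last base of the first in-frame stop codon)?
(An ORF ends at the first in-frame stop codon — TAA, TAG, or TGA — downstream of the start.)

Codons from position 3: ATG (3–5), GCT (6–8), TTC (9–11), GAG (12–14), TGA (15–17).
TGA is the first in-frame stop; ORF spans 3–17, 15 nucleotides.

15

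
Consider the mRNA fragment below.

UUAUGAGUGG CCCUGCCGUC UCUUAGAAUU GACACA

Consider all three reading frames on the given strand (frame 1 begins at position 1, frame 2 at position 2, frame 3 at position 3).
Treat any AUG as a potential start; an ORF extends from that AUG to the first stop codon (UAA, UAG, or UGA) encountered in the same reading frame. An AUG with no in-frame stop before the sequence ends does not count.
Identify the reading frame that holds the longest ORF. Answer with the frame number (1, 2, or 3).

3

Frame 1: UUA UGA GUG GCC CUG CCG UCU CUU AGA AUU GAC ACA — no AUG→stop ORF.
Frame 2: UAU GAG UGG CCC UGC CGU CUC UUA GAA UUG ACA — no AUG→stop ORF.
Frame 3: AUG AGU GGC CCU GCC GUC UCU UAG AAU UGA CAC — AUG at 3, stop UAG at 24 → 24 nt.
Longest ORF is 24 nt in frame 3 (positions 3–26).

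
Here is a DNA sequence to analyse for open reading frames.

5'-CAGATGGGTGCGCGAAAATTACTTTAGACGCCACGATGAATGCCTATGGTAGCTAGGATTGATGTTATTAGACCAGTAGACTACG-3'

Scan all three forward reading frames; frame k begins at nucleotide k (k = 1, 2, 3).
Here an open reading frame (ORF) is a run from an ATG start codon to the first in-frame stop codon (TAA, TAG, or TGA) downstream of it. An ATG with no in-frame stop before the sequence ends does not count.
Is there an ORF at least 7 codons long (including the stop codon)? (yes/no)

Frame 1: CAG ATG GGT GCG CGA AAA TTA CTT TAG ACG CCA CGA TGA ATG CCT ATG GTA GCT AGG ATT GAT GTT ATT AGA CCA GTA GAC TAC — ATG at 4, stop TAG at 25 → 24 nt.
Frame 2: AGA TGG GTG CGC GAA AAT TAC TTT AGA CGC CAC GAT GAA TGC CTA TGG TAG CTA GGA TTG ATG TTA TTA GAC CAG TAG ACT ACG — ATG at 62, stop TAG at 77 → 18 nt.
Frame 3: GAT GGG TGC GCG AAA ATT ACT TTA GAC GCC ACG ATG AAT GCC TAT GGT AGC TAG GAT TGA TGT TAT TAG ACC AGT AGA CTA — ATG at 36, stop TAG at 54 → 21 nt.
Frame 1 has an ORF of 8 codons (positions 4–27) ≥ 7, so yes.

yes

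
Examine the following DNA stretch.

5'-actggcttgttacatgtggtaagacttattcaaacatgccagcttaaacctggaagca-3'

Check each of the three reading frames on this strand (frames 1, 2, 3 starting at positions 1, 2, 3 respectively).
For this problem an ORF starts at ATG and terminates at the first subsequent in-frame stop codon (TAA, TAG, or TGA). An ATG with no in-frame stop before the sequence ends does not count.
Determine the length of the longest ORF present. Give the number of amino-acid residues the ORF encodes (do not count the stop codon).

3

Frame 1: ACT GGC TTG TTA CAT GTG GTA AGA CTT ATT CAA ACA TGC CAG CTT AAA CCT GGA AGC — no ATG→stop ORF.
Frame 2: CTG GCT TGT TAC ATG TGG TAA GAC TTA TTC AAA CAT GCC AGC TTA AAC CTG GAA GCA — ATG at 14, stop TAA at 20 → 9 nt.
Frame 3: TGG CTT GTT ACA TGT GGT AAG ACT TAT TCA AAC ATG CCA GCT TAA ACC TGG AAG — ATG at 36, stop TAA at 45 → 12 nt.
Longest: frame 3, positions 36–47, 12 nt = 4 codons = 3 aa. → 3 amino acids.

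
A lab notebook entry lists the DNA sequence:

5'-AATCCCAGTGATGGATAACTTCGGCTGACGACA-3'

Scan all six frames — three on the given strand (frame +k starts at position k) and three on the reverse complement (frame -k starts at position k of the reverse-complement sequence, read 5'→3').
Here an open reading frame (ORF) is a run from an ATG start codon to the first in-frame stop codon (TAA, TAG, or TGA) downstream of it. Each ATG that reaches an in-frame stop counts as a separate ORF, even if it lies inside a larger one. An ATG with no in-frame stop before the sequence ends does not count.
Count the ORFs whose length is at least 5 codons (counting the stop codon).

Reverse complement (5'→3'): TGTCGTCAGCCGAAGTTATCCATCACTGGGATT
Frame +1: AAT CCC AGT GAT GGA TAA CTT CGG CTG ACG ACA — no ATG→stop ORF.
Frame +2: ATC CCA GTG ATG GAT AAC TTC GGC TGA CGA — ATG at 11, stop TGA at 26 → 18 nt.
Frame +3: TCC CAG TGA TGG ATA ACT TCG GCT GAC GAC — no ATG→stop ORF.
Frame -1: TGT CGT CAG CCG AAG TTA TCC ATC ACT GGG ATT — no ATG→stop ORF.
Frame -2: GTC GTC AGC CGA AGT TAT CCA TCA CTG GGA — no ATG→stop ORF.
Frame -3: TCG TCA GCC GAA GTT ATC CAT CAC TGG GAT — no ATG→stop ORF.
ORFs ≥ 5 codons: frame +2 11–28 (6 codons). Count = 1.

1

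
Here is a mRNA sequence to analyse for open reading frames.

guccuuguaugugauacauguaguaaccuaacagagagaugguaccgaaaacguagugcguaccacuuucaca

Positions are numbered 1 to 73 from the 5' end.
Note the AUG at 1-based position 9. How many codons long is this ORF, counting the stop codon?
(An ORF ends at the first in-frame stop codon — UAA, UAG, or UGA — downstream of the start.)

2

Codons from position 9: AUG (9–11), UGA (12–14).
UGA is the first in-frame stop; that's 2 codons including the stop.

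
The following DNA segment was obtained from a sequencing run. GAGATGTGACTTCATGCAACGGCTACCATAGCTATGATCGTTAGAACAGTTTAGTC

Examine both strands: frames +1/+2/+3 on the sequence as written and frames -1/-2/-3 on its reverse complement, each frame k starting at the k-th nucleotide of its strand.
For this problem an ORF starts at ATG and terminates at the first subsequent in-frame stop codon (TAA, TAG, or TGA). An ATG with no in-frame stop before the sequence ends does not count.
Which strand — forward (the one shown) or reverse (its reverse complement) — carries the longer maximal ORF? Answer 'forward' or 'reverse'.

forward

Reverse complement (5'→3'): GACTAAACTGTTCTAACGATCATAGCTATGGTAGCCGTTGCATGAAGTCACATCTC
Frame +1: GAG ATG TGA CTT CAT GCA ACG GCT ACC ATA GCT ATG ATC GTT AGA ACA GTT TAG — ATG at 4, stop TGA at 7 → 6 nt; ATG at 34, stop TAG at 52 → 21 nt.
Frame +2: AGA TGT GAC TTC ATG CAA CGG CTA CCA TAG CTA TGA TCG TTA GAA CAG TTT AGT — ATG at 14, stop TAG at 29 → 18 nt.
Frame +3: GAT GTG ACT TCA TGC AAC GGC TAC CAT AGC TAT GAT CGT TAG AAC AGT TTA GTC — no ATG→stop ORF.
Frame -1: GAC TAA ACT GTT CTA ACG ATC ATA GCT ATG GTA GCC GTT GCA TGA AGT CAC ATC — ATG at 28, stop TGA at 43 → 18 nt.
Frame -2: ACT AAA CTG TTC TAA CGA TCA TAG CTA TGG TAG CCG TTG CAT GAA GTC ACA TCT — no ATG→stop ORF.
Frame -3: CTA AAC TGT TCT AAC GAT CAT AGC TAT GGT AGC CGT TGC ATG AAG TCA CAT CTC — no ATG→stop ORF.
Forward-strand max 21 nt; reverse-strand max 18 nt. The forward strand has the longer ORF.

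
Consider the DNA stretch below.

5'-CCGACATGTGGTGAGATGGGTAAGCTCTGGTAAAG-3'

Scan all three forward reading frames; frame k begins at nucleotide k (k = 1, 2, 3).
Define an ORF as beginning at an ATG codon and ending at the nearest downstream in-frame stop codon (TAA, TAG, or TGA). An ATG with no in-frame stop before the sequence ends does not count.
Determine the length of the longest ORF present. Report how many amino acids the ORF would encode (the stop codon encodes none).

5

Frame 1: CCG ACA TGT GGT GAG ATG GGT AAG CTC TGG TAA — ATG at 16, stop TAA at 31 → 18 nt.
Frame 2: CGA CAT GTG GTG AGA TGG GTA AGC TCT GGT AAA — no ATG→stop ORF.
Frame 3: GAC ATG TGG TGA GAT GGG TAA GCT CTG GTA AAG — ATG at 6, stop TGA at 12 → 9 nt.
Longest: frame 1, positions 16–33, 18 nt = 6 codons = 5 aa. → 5 amino acids.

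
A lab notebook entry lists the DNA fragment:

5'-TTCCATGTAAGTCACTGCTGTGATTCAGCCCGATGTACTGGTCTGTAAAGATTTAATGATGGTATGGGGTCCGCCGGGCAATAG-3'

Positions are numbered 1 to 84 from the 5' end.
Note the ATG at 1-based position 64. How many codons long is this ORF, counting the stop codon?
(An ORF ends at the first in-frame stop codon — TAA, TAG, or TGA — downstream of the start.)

Codons from position 64: ATG (64–66), GGG (67–69), TCC (70–72), GCC (73–75), GGG (76–78), CAA (79–81), TAG (82–84).
TAG is the first in-frame stop; that's 7 codons including the stop.

7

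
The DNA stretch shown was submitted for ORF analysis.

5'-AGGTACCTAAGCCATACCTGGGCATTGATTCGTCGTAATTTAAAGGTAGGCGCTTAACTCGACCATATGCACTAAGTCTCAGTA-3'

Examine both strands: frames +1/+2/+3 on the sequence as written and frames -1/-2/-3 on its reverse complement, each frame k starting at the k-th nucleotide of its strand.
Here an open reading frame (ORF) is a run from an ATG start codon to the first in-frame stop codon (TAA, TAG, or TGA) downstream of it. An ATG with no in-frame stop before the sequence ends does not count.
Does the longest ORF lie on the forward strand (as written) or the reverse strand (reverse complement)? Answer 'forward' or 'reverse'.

Reverse complement (5'→3'): TACTGAGACTTAGTGCATATGGTCGAGTTAAGCGCCTACCTTTAAATTACGACGAATCAATGCCCAGGTATGGCTTAGGTACCT
Frame +1: AGG TAC CTA AGC CAT ACC TGG GCA TTG ATT CGT CGT AAT TTA AAG GTA GGC GCT TAA CTC GAC CAT ATG CAC TAA GTC TCA GTA — ATG at 67, stop TAA at 73 → 9 nt.
Frame +2: GGT ACC TAA GCC ATA CCT GGG CAT TGA TTC GTC GTA ATT TAA AGG TAG GCG CTT AAC TCG ACC ATA TGC ACT AAG TCT CAG — no ATG→stop ORF.
Frame +3: GTA CCT AAG CCA TAC CTG GGC ATT GAT TCG TCG TAA TTT AAA GGT AGG CGC TTA ACT CGA CCA TAT GCA CTA AGT CTC AGT — no ATG→stop ORF.
Frame -1: TAC TGA GAC TTA GTG CAT ATG GTC GAG TTA AGC GCC TAC CTT TAA ATT ACG ACG AAT CAA TGC CCA GGT ATG GCT TAG GTA CCT — ATG at 19, stop TAA at 43 → 27 nt; ATG at 70, stop TAG at 76 → 9 nt.
Frame -2: ACT GAG ACT TAG TGC ATA TGG TCG AGT TAA GCG CCT ACC TTT AAA TTA CGA CGA ATC AAT GCC CAG GTA TGG CTT AGG TAC — no ATG→stop ORF.
Frame -3: CTG AGA CTT AGT GCA TAT GGT CGA GTT AAG CGC CTA CCT TTA AAT TAC GAC GAA TCA ATG CCC AGG TAT GGC TTA GGT ACC — no ATG→stop ORF.
Forward-strand max 9 nt; reverse-strand max 27 nt. The reverse strand has the longer ORF.

reverse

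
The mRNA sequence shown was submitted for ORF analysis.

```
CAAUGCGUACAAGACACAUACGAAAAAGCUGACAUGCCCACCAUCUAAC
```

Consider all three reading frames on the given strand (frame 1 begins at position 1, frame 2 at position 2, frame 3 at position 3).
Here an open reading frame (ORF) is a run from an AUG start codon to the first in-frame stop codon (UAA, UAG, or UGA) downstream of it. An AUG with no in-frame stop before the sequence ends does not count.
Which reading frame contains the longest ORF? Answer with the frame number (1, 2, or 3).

3

Frame 1: CAA UGC GUA CAA GAC ACA UAC GAA AAA GCU GAC AUG CCC ACC AUC UAA — AUG at 34, stop UAA at 46 → 15 nt.
Frame 2: AAU GCG UAC AAG ACA CAU ACG AAA AAG CUG ACA UGC CCA CCA UCU AAC — no AUG→stop ORF.
Frame 3: AUG CGU ACA AGA CAC AUA CGA AAA AGC UGA CAU GCC CAC CAU CUA — AUG at 3, stop UGA at 30 → 30 nt.
Longest ORF is 30 nt in frame 3 (positions 3–32).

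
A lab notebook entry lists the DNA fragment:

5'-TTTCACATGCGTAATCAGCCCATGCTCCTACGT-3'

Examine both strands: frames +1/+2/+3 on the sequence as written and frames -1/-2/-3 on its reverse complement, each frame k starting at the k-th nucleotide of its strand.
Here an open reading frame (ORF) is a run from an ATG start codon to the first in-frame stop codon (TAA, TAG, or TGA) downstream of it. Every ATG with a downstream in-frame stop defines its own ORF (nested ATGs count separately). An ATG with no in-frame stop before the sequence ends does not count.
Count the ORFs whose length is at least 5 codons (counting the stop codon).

Reverse complement (5'→3'): ACGTAGGAGCATGGGCTGATTACGCATGTGAAA
Frame +1: TTT CAC ATG CGT AAT CAG CCC ATG CTC CTA CGT — no ATG→stop ORF.
Frame +2: TTC ACA TGC GTA ATC AGC CCA TGC TCC TAC — no ATG→stop ORF.
Frame +3: TCA CAT GCG TAA TCA GCC CAT GCT CCT ACG — no ATG→stop ORF.
Frame -1: ACG TAG GAG CAT GGG CTG ATT ACG CAT GTG AAA — no ATG→stop ORF.
Frame -2: CGT AGG AGC ATG GGC TGA TTA CGC ATG TGA — ATG at 11, stop TGA at 17 → 9 nt; ATG at 26, stop TGA at 29 → 6 nt.
Frame -3: GTA GGA GCA TGG GCT GAT TAC GCA TGT GAA — no ATG→stop ORF.
No ORF reaches 5 codons. Count = 0.

0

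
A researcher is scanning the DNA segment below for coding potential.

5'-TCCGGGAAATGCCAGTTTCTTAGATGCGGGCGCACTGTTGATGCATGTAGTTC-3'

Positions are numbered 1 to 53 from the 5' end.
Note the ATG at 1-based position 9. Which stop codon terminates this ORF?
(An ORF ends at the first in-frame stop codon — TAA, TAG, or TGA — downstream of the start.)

TAG

Codons from position 9: ATG (9–11), CCA (12–14), GTT (15–17), TCT (18–20), TAG (21–23).
The first in-frame stop codon is TAG.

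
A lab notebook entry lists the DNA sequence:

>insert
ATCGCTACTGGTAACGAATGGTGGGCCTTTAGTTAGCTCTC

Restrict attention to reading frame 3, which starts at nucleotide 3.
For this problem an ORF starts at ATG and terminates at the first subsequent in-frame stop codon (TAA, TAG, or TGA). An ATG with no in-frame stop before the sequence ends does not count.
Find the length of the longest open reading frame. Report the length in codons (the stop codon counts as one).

5

Frame 3: CGC TAC TGG TAA CGA ATG GTG GGC CTT TAG TTA GCT CTC — ATG at 18, stop TAG at 30 → 15 nt.
Longest: frame 3, positions 18–32, 15 nt = 5 codons = 4 aa. → 5 codons.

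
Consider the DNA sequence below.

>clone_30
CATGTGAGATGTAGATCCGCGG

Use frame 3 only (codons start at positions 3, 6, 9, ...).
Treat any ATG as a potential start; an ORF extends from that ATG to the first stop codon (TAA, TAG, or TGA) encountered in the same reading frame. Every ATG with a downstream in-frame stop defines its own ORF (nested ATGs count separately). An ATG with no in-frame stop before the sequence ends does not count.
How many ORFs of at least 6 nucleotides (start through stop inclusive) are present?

1

Frame 3: TGT GAG ATG TAG ATC CGC — ATG at 9, stop TAG at 12 → 6 nt.
ORFs ≥ 6 nucleotides: frame 3 9–14 (6 nucleotides). Count = 1.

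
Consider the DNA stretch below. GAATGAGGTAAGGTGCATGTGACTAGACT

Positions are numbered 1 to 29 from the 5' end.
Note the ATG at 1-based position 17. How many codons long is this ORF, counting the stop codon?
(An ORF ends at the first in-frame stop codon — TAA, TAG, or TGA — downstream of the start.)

2

Codons from position 17: ATG (17–19), TGA (20–22).
TGA is the first in-frame stop; that's 2 codons including the stop.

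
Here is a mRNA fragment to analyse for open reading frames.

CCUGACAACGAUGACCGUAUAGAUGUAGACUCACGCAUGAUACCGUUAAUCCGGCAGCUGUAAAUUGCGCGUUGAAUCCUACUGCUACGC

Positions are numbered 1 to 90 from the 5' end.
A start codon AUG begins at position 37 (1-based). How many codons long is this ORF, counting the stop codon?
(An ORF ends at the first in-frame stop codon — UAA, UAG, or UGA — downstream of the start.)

9

Codons from position 37: AUG (37–39), AUA (40–42), CCG (43–45), UUA (46–48), AUC (49–51), CGG (52–54), CAG (55–57), CUG (58–60), UAA (61–63).
UAA is the first in-frame stop; that's 9 codons including the stop.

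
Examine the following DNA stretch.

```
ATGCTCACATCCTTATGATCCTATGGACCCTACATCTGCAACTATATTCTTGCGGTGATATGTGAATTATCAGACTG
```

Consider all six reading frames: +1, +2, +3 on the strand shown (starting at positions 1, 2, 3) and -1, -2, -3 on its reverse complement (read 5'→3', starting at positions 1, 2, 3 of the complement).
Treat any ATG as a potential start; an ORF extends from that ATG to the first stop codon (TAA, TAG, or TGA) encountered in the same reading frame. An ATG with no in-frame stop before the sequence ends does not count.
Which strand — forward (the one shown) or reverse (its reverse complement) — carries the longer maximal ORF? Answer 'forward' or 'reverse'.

Reverse complement (5'→3'): CAGTCTGATAATTCACATATCACCGCAAGAATATAGTTGCAGATGTAGGGTCCATAGGATCATAAGGATGTGAGCAT
Frame +1: ATG CTC ACA TCC TTA TGA TCC TAT GGA CCC TAC ATC TGC AAC TAT ATT CTT GCG GTG ATA TGT GAA TTA TCA GAC — ATG at 1, stop TGA at 16 → 18 nt.
Frame +2: TGC TCA CAT CCT TAT GAT CCT ATG GAC CCT ACA TCT GCA ACT ATA TTC TTG CGG TGA TAT GTG AAT TAT CAG ACT — ATG at 23, stop TGA at 56 → 36 nt.
Frame +3: GCT CAC ATC CTT ATG ATC CTA TGG ACC CTA CAT CTG CAA CTA TAT TCT TGC GGT GAT ATG TGA ATT ATC AGA CTG — ATG at 15, stop TGA at 63 → 51 nt; ATG at 60, stop TGA at 63 → 6 nt.
Frame -1: CAG TCT GAT AAT TCA CAT ATC ACC GCA AGA ATA TAG TTG CAG ATG TAG GGT CCA TAG GAT CAT AAG GAT GTG AGC — ATG at 43, stop TAG at 46 → 6 nt.
Frame -2: AGT CTG ATA ATT CAC ATA TCA CCG CAA GAA TAT AGT TGC AGA TGT AGG GTC CAT AGG ATC ATA AGG ATG TGA GCA — ATG at 68, stop TGA at 71 → 6 nt.
Frame -3: GTC TGA TAA TTC ACA TAT CAC CGC AAG AAT ATA GTT GCA GAT GTA GGG TCC ATA GGA TCA TAA GGA TGT GAG CAT — no ATG→stop ORF.
Forward-strand max 51 nt; reverse-strand max 6 nt. The forward strand has the longer ORF.

forward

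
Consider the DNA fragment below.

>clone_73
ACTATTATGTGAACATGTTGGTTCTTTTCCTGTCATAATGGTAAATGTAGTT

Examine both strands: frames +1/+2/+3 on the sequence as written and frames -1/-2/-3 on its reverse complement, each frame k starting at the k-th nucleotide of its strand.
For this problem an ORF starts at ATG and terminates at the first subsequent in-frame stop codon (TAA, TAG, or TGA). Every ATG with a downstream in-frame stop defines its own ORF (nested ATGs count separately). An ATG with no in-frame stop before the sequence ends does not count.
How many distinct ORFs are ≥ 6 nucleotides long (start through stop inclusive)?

4

Reverse complement (5'→3'): AACTACATTTACCATTATGACAGGAAAAGAACCAACATGTTCACATAATAGT
Frame +1: ACT ATT ATG TGA ACA TGT TGG TTC TTT TCC TGT CAT AAT GGT AAA TGT AGT — ATG at 7, stop TGA at 10 → 6 nt.
Frame +2: CTA TTA TGT GAA CAT GTT GGT TCT TTT CCT GTC ATA ATG GTA AAT GTA GTT — no ATG→stop ORF.
Frame +3: TAT TAT GTG AAC ATG TTG GTT CTT TTC CTG TCA TAA TGG TAA ATG TAG — ATG at 15, stop TAA at 36 → 24 nt; ATG at 45, stop TAG at 48 → 6 nt.
Frame -1: AAC TAC ATT TAC CAT TAT GAC AGG AAA AGA ACC AAC ATG TTC ACA TAA TAG — ATG at 37, stop TAA at 46 → 12 nt.
Frame -2: ACT ACA TTT ACC ATT ATG ACA GGA AAA GAA CCA ACA TGT TCA CAT AAT AGT — no ATG→stop ORF.
Frame -3: CTA CAT TTA CCA TTA TGA CAG GAA AAG AAC CAA CAT GTT CAC ATA ATA — no ATG→stop ORF.
ORFs ≥ 6 nucleotides: frame +1 7–12 (6 nucleotides), frame +3 15–38 (24 nucleotides), frame +3 45–50 (6 nucleotides), frame -1 37–48 (12 nucleotides). Count = 4.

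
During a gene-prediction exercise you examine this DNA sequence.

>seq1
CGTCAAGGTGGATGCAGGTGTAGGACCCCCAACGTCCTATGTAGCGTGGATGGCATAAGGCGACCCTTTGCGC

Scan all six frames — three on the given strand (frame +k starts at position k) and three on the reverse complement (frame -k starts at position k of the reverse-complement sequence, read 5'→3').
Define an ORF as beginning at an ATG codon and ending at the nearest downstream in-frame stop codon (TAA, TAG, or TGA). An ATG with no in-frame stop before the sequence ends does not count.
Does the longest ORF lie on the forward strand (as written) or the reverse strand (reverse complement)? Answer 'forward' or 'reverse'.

reverse

Reverse complement (5'→3'): GCGCAAAGGGTCGCCTTATGCCATCCACGCTACATAGGACGTTGGGGGTCCTACACCTGCATCCACCTTGACG
Frame +1: CGT CAA GGT GGA TGC AGG TGT AGG ACC CCC AAC GTC CTA TGT AGC GTG GAT GGC ATA AGG CGA CCC TTT GCG — no ATG→stop ORF.
Frame +2: GTC AAG GTG GAT GCA GGT GTA GGA CCC CCA ACG TCC TAT GTA GCG TGG ATG GCA TAA GGC GAC CCT TTG CGC — ATG at 50, stop TAA at 56 → 9 nt.
Frame +3: TCA AGG TGG ATG CAG GTG TAG GAC CCC CAA CGT CCT ATG TAG CGT GGA TGG CAT AAG GCG ACC CTT TGC — ATG at 12, stop TAG at 21 → 12 nt; ATG at 39, stop TAG at 42 → 6 nt.
Frame -1: GCG CAA AGG GTC GCC TTA TGC CAT CCA CGC TAC ATA GGA CGT TGG GGG TCC TAC ACC TGC ATC CAC CTT GAC — no ATG→stop ORF.
Frame -2: CGC AAA GGG TCG CCT TAT GCC ATC CAC GCT ACA TAG GAC GTT GGG GGT CCT ACA CCT GCA TCC ACC TTG ACG — no ATG→stop ORF.
Frame -3: GCA AAG GGT CGC CTT ATG CCA TCC ACG CTA CAT AGG ACG TTG GGG GTC CTA CAC CTG CAT CCA CCT TGA — ATG at 18, stop TGA at 69 → 54 nt.
Forward-strand max 12 nt; reverse-strand max 54 nt. The reverse strand has the longer ORF.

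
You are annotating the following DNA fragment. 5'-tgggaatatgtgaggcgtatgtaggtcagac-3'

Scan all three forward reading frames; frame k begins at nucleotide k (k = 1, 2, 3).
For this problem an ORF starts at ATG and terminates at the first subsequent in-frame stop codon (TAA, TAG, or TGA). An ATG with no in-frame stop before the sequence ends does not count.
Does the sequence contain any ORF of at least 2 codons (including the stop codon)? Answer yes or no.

Frame 1: TGG GAA TAT GTG AGG CGT ATG TAG GTC AGA — ATG at 19, stop TAG at 22 → 6 nt.
Frame 2: GGG AAT ATG TGA GGC GTA TGT AGG TCA GAC — ATG at 8, stop TGA at 11 → 6 nt.
Frame 3: GGA ATA TGT GAG GCG TAT GTA GGT CAG — no ATG→stop ORF.
Frame 1 has an ORF of 2 codons (positions 19–24) ≥ 2, so yes.

yes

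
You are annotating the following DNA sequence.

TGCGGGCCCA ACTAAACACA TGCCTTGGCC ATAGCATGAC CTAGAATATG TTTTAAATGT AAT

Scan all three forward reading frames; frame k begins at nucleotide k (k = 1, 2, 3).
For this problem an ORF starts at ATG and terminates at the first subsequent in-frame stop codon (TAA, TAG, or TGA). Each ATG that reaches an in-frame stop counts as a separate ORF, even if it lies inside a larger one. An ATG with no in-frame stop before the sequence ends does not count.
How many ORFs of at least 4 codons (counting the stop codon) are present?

Frame 1: TGC GGG CCC AAC TAA ACA CAT GCC TTG GCC ATA GCA TGA CCT AGA ATA TGT TTT AAA TGT AAT — no ATG→stop ORF.
Frame 2: GCG GGC CCA ACT AAA CAC ATG CCT TGG CCA TAG CAT GAC CTA GAA TAT GTT TTA AAT GTA — ATG at 20, stop TAG at 32 → 15 nt.
Frame 3: CGG GCC CAA CTA AAC ACA TGC CTT GGC CAT AGC ATG ACC TAG AAT ATG TTT TAA ATG TAA — ATG at 36, stop TAG at 42 → 9 nt; ATG at 48, stop TAA at 54 → 9 nt; ATG at 57, stop TAA at 60 → 6 nt.
ORFs ≥ 4 codons: frame 2 20–34 (5 codons). Count = 1.

1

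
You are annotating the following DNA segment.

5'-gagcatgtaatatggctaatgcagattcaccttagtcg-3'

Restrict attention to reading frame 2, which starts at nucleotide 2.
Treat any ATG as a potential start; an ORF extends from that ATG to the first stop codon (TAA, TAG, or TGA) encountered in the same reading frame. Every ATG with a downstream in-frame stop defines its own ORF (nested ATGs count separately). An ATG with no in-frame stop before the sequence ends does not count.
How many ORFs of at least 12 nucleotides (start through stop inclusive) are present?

0

Frame 2: AGC ATG TAA TAT GGC TAA TGC AGA TTC ACC TTA GTC — ATG at 5, stop TAA at 8 → 6 nt.
No ORF reaches 12 nucleotides. Count = 0.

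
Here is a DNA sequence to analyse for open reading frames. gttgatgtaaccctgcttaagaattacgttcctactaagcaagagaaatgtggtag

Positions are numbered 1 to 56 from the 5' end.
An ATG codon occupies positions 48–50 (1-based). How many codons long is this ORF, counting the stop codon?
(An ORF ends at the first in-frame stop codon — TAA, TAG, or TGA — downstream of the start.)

3

Codons from position 48: ATG (48–50), TGG (51–53), TAG (54–56).
TAG is the first in-frame stop; that's 3 codons including the stop.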